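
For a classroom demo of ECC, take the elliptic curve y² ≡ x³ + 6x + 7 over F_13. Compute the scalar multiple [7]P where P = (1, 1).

(1, 12)

Repeated addition: build up to 7P.
2P: tangent at (1, 1): λ = (3·1² + 6)/(2·1) ≡ 9/2. 2⁻¹ ≡ 7 (mod 13), so λ ≡ 9·7 ≡ 11.
  x = λ² - 1 - 1 = 121 - 2 ≡ 2; y = λ·(1 - 2) - 1 ≡ 1. → (2, 1)
3P: (2, 1) + (1, 1). λ = (1 - 1)/(1 - 2) ≡ 0/12 mod 13. 12⁻¹ ≡ 12 (mod 13), so λ ≡ 0.
  x = λ² - 2 - 1 = 0 - 3 ≡ 10; y = λ·(2 - 10) - 1 ≡ 12. → (10, 12)
4P: (10, 12) + (1, 1). λ = (1 - 12)/(1 - 10) ≡ 2/4 mod 13. 4⁻¹ ≡ 10 (mod 13), so λ ≡ 7.
  x = λ² - 10 - 1 = 49 - 11 ≡ 12; y = λ·(10 - 12) - 12 ≡ 0. → (12, 0)
5P: (12, 0) + (1, 1). λ = (1 - 0)/(1 - 12) ≡ 1/2 mod 13. 2⁻¹ ≡ 7 (mod 13), so λ ≡ 7.
  x = λ² - 12 - 1 = 49 - 13 ≡ 10; y = λ·(12 - 10) - 0 ≡ 1. → (10, 1)
6P: (10, 1) + (1, 1). λ = (1 - 1)/(1 - 10) ≡ 0/4 mod 13. 4⁻¹ ≡ 10 (mod 13) since 4·10 = 40 ≡ 1, so λ ≡ 0.
  x = λ² - 10 - 1 = 0 - 11 ≡ 2; y = λ·(10 - 2) - 1 ≡ 12. → (2, 12)
7P: (2, 12) + (1, 1). λ = (1 - 12)/(1 - 2) ≡ 2/12 mod 13. 12⁻¹ ≡ 12 (mod 13), so λ ≡ 11.
  x = λ² - 2 - 1 = 121 - 3 ≡ 1; y = λ·(2 - 1) - 12 ≡ 12. → (1, 12)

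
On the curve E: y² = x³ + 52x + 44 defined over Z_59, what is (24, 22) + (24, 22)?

tangent at (24, 22): λ = (3·24² + 52)/(2·22) ≡ 10/44. 44⁻¹ ≡ 55 (mod 59), so λ ≡ 10·55 ≡ 19.
  x = λ² - 24 - 24 = 361 - 48 ≡ 18; y = λ·(24 - 18) - 22 ≡ 33. → (18, 33)

(18, 33)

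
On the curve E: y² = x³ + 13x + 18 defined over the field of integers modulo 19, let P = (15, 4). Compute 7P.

(4, 1)

Repeated addition: build up to 7P.
2P: tangent at (15, 4): λ = (3·15² + 13)/(2·4) ≡ 4/8. 8⁻¹ ≡ 12 (mod 19) since 8·12 = 96 ≡ 1, so λ ≡ 4·12 ≡ 10.
  x = λ² - 15 - 15 = 100 - 30 ≡ 13; y = λ·(15 - 13) - 4 ≡ 16. → (13, 16)
3P: (13, 16) + (15, 4). λ = (4 - 16)/(15 - 13) ≡ 7/2 mod 19. 2⁻¹ ≡ 10 (mod 19), so λ ≡ 13.
  x = λ² - 13 - 15 = 169 - 28 ≡ 8; y = λ·(13 - 8) - 16 ≡ 11. → (8, 11)
4P: (8, 11) + (15, 4). λ = (4 - 11)/(15 - 8) ≡ 12/7 mod 19. 7⁻¹ ≡ 11 (mod 19) since 7·11 = 77 ≡ 1, so λ ≡ 18.
  x = λ² - 8 - 15 = 324 - 23 ≡ 16; y = λ·(8 - 16) - 11 ≡ 16. → (16, 16)
5P: (16, 16) + (15, 4). λ = (4 - 16)/(15 - 16) ≡ 7/18 mod 19. 18⁻¹ ≡ 18 (mod 19), so λ ≡ 12.
  x = λ² - 16 - 15 = 144 - 31 ≡ 18; y = λ·(16 - 18) - 16 ≡ 17. → (18, 17)
6P: (18, 17) + (15, 4). λ = (4 - 17)/(15 - 18) ≡ 6/16 mod 19. 16⁻¹ ≡ 6 (mod 19), so λ ≡ 17.
  x = λ² - 18 - 15 = 289 - 33 ≡ 9; y = λ·(18 - 9) - 17 ≡ 3. → (9, 3)
7P: (9, 3) + (15, 4). λ = (4 - 3)/(15 - 9) ≡ 1/6 mod 19. 6⁻¹ ≡ 16 (mod 19), so λ ≡ 16.
  x = λ² - 9 - 15 = 256 - 24 ≡ 4; y = λ·(9 - 4) - 3 ≡ 1. → (4, 1)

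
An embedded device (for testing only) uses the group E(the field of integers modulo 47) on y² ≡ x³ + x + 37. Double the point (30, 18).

(38, 45)

tangent at (30, 18): λ = (3·30² + 1)/(2·18) ≡ 22/36. 36⁻¹ ≡ 17 (mod 47) since 36·17 = 612 ≡ 1, so λ ≡ 22·17 ≡ 45.
  x = λ² - 30 - 30 = 2025 - 60 ≡ 38; y = λ·(30 - 38) - 18 ≡ 45. → (38, 45)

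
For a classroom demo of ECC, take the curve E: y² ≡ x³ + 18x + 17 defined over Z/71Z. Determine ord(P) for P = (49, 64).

2P: tangent at (49, 64): λ = (3·49² + 18)/(2·64) ≡ 50/57. 57⁻¹ ≡ 5 (mod 71) since 57·5 = 285 ≡ 1, so λ ≡ 50·5 ≡ 37.
  x = λ² - 49 - 49 = 1369 - 98 ≡ 64; y = λ·(49 - 64) - 64 ≡ 20. → (64, 20)
3P: (64, 20) + (49, 64). λ = (64 - 20)/(49 - 64) ≡ 44/56 mod 71. 56⁻¹ ≡ 52 (mod 71) since 56·52 = 2912 ≡ 1, so λ ≡ 16.
  x = λ² - 64 - 49 = 256 - 113 ≡ 1; y = λ·(64 - 1) - 20 ≡ 65. → (1, 65)
4P: (1, 65) + (49, 64). λ = (64 - 65)/(49 - 1) ≡ 70/48 mod 71. 48⁻¹ ≡ 37 (mod 71), so λ ≡ 34.
  x = λ² - 1 - 49 = 1156 - 50 ≡ 41; y = λ·(1 - 41) - 65 ≡ 66. → (41, 66)
5P: (41, 66) + (49, 64). λ = (64 - 66)/(49 - 41) ≡ 69/8 mod 71. 8⁻¹ ≡ 9 (mod 71), so λ ≡ 53.
  x = λ² - 41 - 49 = 2809 - 90 ≡ 21; y = λ·(41 - 21) - 66 ≡ 0. → (21, 0)
6P: (21, 0) + (49, 64). λ = (64 - 0)/(49 - 21) ≡ 64/28 mod 71. 28⁻¹ ≡ 33 (mod 71) since 28·33 = 924 ≡ 1, so λ ≡ 53.
  x = λ² - 21 - 49 = 2809 - 70 ≡ 41; y = λ·(21 - 41) - 0 ≡ 5. → (41, 5)
7P: (41, 5) + (49, 64). λ = (64 - 5)/(49 - 41) ≡ 59/8 mod 71. 8⁻¹ ≡ 9 (mod 71), so λ ≡ 34.
  x = λ² - 41 - 49 = 1156 - 90 ≡ 1; y = λ·(41 - 1) - 5 ≡ 6. → (1, 6)
8P: (1, 6) + (49, 64). λ = (64 - 6)/(49 - 1) ≡ 58/48 mod 71. 48⁻¹ ≡ 37 (mod 71) since 48·37 = 1776 ≡ 1, so λ ≡ 16.
  x = λ² - 1 - 49 = 256 - 50 ≡ 64; y = λ·(1 - 64) - 6 ≡ 51. → (64, 51)
9P: (64, 51) + (49, 64). λ = (64 - 51)/(49 - 64) ≡ 13/56 mod 71. 56⁻¹ ≡ 52 (mod 71), so λ ≡ 37.
  x = λ² - 64 - 49 = 1369 - 113 ≡ 49; y = λ·(64 - 49) - 51 ≡ 7. → (49, 7)
10P: (49, 7) + (49, 64): same x and y₁ ≡ -y₂, so the sum is 𝒪.
10P = 𝒪, so the order is 10.

10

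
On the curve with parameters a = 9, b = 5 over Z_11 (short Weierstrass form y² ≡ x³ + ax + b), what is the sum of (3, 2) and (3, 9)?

The two points share x = 3 and their y-coordinates satisfy 2 + 9 ≡ 0 (mod 11), so they are inverses. Their sum is ∞.

O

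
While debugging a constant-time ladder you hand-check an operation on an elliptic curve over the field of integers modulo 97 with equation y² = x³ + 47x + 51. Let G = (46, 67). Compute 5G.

Repeated addition: build up to 5G.
2G: tangent at (46, 67): λ = (3·46² + 47)/(2·67) ≡ 90/37. 37⁻¹ ≡ 21 (mod 97), so λ ≡ 90·21 ≡ 47.
  x = λ² - 46 - 46 = 2209 - 92 ≡ 80; y = λ·(46 - 80) - 67 ≡ 81. → (80, 81)
3G: (80, 81) + (46, 67). λ = (67 - 81)/(46 - 80) ≡ 83/63 mod 97. 63⁻¹ ≡ 77 (mod 97), so λ ≡ 86.
  x = λ² - 80 - 46 = 7396 - 126 ≡ 92; y = λ·(80 - 92) - 81 ≡ 51. → (92, 51)
4G: (92, 51) + (46, 67). λ = (67 - 51)/(46 - 92) ≡ 16/51 mod 97. 51⁻¹ ≡ 78 (mod 97), so λ ≡ 84.
  x = λ² - 92 - 46 = 7056 - 138 ≡ 31; y = λ·(92 - 31) - 51 ≡ 29. → (31, 29)
5G: (31, 29) + (46, 67). λ = (67 - 29)/(46 - 31) ≡ 38/15 mod 97. 15⁻¹ ≡ 13 (mod 97) since 15·13 = 195 ≡ 1, so λ ≡ 9.
  x = λ² - 31 - 46 = 81 - 77 ≡ 4; y = λ·(31 - 4) - 29 ≡ 20. → (4, 20)

(4, 20)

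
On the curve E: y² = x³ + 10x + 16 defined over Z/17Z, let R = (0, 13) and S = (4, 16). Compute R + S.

(0, 13) + (4, 16). λ = (16 - 13)/(4 - 0) ≡ 3/4 mod 17. 4⁻¹ ≡ 13 (mod 17), so λ ≡ 5.
  x = λ² - 0 - 4 = 25 - 4 ≡ 4; y = λ·(0 - 4) - 13 ≡ 1. → (4, 1)

(4, 1)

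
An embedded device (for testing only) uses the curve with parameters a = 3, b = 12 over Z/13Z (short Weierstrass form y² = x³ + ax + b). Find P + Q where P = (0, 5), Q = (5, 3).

(0, 5) + (5, 3). λ = (3 - 5)/(5 - 0) ≡ 11/5 mod 13. 5⁻¹ ≡ 8 (mod 13) since 5·8 = 40 ≡ 1, so λ ≡ 10.
  x = λ² - 0 - 5 = 100 - 5 ≡ 4; y = λ·(0 - 4) - 5 ≡ 7. → (4, 7)

(4, 7)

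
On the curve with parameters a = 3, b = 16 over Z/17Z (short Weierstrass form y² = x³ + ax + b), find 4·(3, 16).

(13, 12)

Write Q = (3, 16).
Double-and-add on 4 = (100)₂. Start with Q = (3, 16) for the leading 1-bit.
double: tangent at (3, 16): λ = (3·3² + 3)/(2·16) ≡ 13/15. 15⁻¹ ≡ 8 (mod 17) since 15·8 = 120 ≡ 1, so λ ≡ 13·8 ≡ 2.
  x = λ² - 3 - 3 = 4 - 6 ≡ 15; y = λ·(3 - 15) - 16 ≡ 11. → (15, 11)
double: tangent at (15, 11): λ = (3·15² + 3)/(2·11) ≡ 15/5. 5⁻¹ ≡ 7 (mod 17), so λ ≡ 15·7 ≡ 3.
  x = λ² - 15 - 15 = 9 - 30 ≡ 13; y = λ·(15 - 13) - 11 ≡ 12. → (13, 12)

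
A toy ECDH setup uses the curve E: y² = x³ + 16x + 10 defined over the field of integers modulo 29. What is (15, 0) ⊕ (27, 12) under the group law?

(15, 0) + (27, 12). λ = (12 - 0)/(27 - 15) ≡ 12/12 mod 29. 12⁻¹ ≡ 17 (mod 29) since 12·17 = 204 ≡ 1, so λ ≡ 1.
  x = λ² - 15 - 27 = 1 - 42 ≡ 17; y = λ·(15 - 17) - 0 ≡ 27. → (17, 27)

(17, 27)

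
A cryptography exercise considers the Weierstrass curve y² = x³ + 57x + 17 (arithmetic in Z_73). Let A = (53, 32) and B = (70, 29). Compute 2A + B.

(16, 39)

First 2A:
Repeated addition: build up to 2A.
2A: tangent at (53, 32): λ = (3·53² + 57)/(2·32) ≡ 16/64. 64⁻¹ ≡ 8 (mod 73) since 64·8 = 512 ≡ 1, so λ ≡ 16·8 ≡ 55.
  x = λ² - 53 - 53 = 3025 - 106 ≡ 72; y = λ·(53 - 72) - 32 ≡ 18. → (72, 18)
2A = (72, 18).
Finally 2A + B:
(72, 18) + (70, 29). λ = (29 - 18)/(70 - 72) ≡ 11/71 mod 73. 71⁻¹ ≡ 36 (mod 73) since 71·36 = 2556 ≡ 1, so λ ≡ 31.
  x = λ² - 72 - 70 = 961 - 142 ≡ 16; y = λ·(72 - 16) - 18 ≡ 39. → (16, 39)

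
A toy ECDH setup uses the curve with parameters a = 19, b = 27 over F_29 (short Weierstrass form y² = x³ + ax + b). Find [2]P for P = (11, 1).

(6, 26)

tangent at (11, 1): λ = (3·11² + 19)/(2·1) ≡ 5/2. 2⁻¹ ≡ 15 (mod 29) since 2·15 = 30 ≡ 1, so λ ≡ 5·15 ≡ 17.
  x = λ² - 11 - 11 = 289 - 22 ≡ 6; y = λ·(11 - 6) - 1 ≡ 26. → (6, 26)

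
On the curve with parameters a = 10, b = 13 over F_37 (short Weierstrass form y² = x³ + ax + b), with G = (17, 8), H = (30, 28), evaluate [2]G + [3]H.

(20, 31)

First 2G:
Repeated addition: build up to 2G.
2G: tangent at (17, 8): λ = (3·17² + 10)/(2·8) ≡ 26/16. 16⁻¹ ≡ 7 (mod 37), so λ ≡ 26·7 ≡ 34.
  x = λ² - 17 - 17 = 1156 - 34 ≡ 12; y = λ·(17 - 12) - 8 ≡ 14. → (12, 14)
2G = (12, 14).
Next 3H:
Repeated addition: build up to 3H.
2H: tangent at (30, 28): λ = (3·30² + 10)/(2·28) ≡ 9/19. 19⁻¹ ≡ 2 (mod 37), so λ ≡ 9·2 ≡ 18.
  x = λ² - 30 - 30 = 324 - 60 ≡ 5; y = λ·(30 - 5) - 28 ≡ 15. → (5, 15)
3H: (5, 15) + (30, 28). λ = (28 - 15)/(30 - 5) ≡ 13/25 mod 37. 25⁻¹ ≡ 3 (mod 37), so λ ≡ 2.
  x = λ² - 5 - 30 = 4 - 35 ≡ 6; y = λ·(5 - 6) - 15 ≡ 20. → (6, 20)
3H = (6, 20).
Finally 2G + 3H:
(12, 14) + (6, 20). λ = (20 - 14)/(6 - 12) ≡ 6/31 mod 37. 31⁻¹ ≡ 6 (mod 37) since 31·6 = 186 ≡ 1, so λ ≡ 36.
  x = λ² - 12 - 6 = 1296 - 18 ≡ 20; y = λ·(12 - 20) - 14 ≡ 31. → (20, 31)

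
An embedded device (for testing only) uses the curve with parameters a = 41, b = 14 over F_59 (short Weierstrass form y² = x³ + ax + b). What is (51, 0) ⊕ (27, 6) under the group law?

(29, 24)

(51, 0) + (27, 6). λ = (6 - 0)/(27 - 51) ≡ 6/35 mod 59. 35⁻¹ ≡ 27 (mod 59), so λ ≡ 44.
  x = λ² - 51 - 27 = 1936 - 78 ≡ 29; y = λ·(51 - 29) - 0 ≡ 24. → (29, 24)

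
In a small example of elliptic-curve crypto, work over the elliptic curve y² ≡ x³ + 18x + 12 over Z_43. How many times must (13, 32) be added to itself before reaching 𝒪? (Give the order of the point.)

2P: tangent at (13, 32): λ = (3·13² + 18)/(2·32) ≡ 9/21. 21⁻¹ ≡ 41 (mod 43), so λ ≡ 9·41 ≡ 25.
  x = λ² - 13 - 13 = 625 - 26 ≡ 40; y = λ·(13 - 40) - 32 ≡ 24. → (40, 24)
3P: (40, 24) + (13, 32). λ = (32 - 24)/(13 - 40) ≡ 8/16 mod 43. 16⁻¹ ≡ 35 (mod 43), so λ ≡ 22.
  x = λ² - 40 - 13 = 484 - 53 ≡ 1; y = λ·(40 - 1) - 24 ≡ 17. → (1, 17)
4P: (1, 17) + (13, 32). λ = (32 - 17)/(13 - 1) ≡ 15/12 mod 43. 12⁻¹ ≡ 18 (mod 43), so λ ≡ 12.
  x = λ² - 1 - 13 = 144 - 14 ≡ 1; y = λ·(1 - 1) - 17 ≡ 26. → (1, 26)
5P: (1, 26) + (13, 32). λ = (32 - 26)/(13 - 1) ≡ 6/12 mod 43. 12⁻¹ ≡ 18 (mod 43), so λ ≡ 22.
  x = λ² - 1 - 13 = 484 - 14 ≡ 40; y = λ·(1 - 40) - 26 ≡ 19. → (40, 19)
6P: (40, 19) + (13, 32). λ = (32 - 19)/(13 - 40) ≡ 13/16 mod 43. 16⁻¹ ≡ 35 (mod 43) since 16·35 = 560 ≡ 1, so λ ≡ 25.
  x = λ² - 40 - 13 = 625 - 53 ≡ 13; y = λ·(40 - 13) - 19 ≡ 11. → (13, 11)
7P: (13, 11) + (13, 32): same x and y₁ ≡ -y₂, so the sum is 𝒪.
7P = 𝒪, so the order is 7.

7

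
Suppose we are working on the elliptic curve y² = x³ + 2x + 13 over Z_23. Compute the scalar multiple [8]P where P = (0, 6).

Repeated addition: build up to 8P.
2P: tangent at (0, 6): λ = (3·0² + 2)/(2·6) ≡ 2/12. 12⁻¹ ≡ 2 (mod 23) since 12·2 = 24 ≡ 1, so λ ≡ 2·2 ≡ 4.
  x = λ² - 0 - 0 = 16 - 0 ≡ 16; y = λ·(0 - 16) - 6 ≡ 22. → (16, 22)
3P: (16, 22) + (0, 6). λ = (6 - 22)/(0 - 16) ≡ 7/7 mod 23. 7⁻¹ ≡ 10 (mod 23), so λ ≡ 1.
  x = λ² - 16 - 0 = 1 - 16 ≡ 8; y = λ·(16 - 8) - 22 ≡ 9. → (8, 9)
4P: (8, 9) + (0, 6). λ = (6 - 9)/(0 - 8) ≡ 20/15 mod 23. 15⁻¹ ≡ 20 (mod 23) since 15·20 = 300 ≡ 1, so λ ≡ 9.
  x = λ² - 8 - 0 = 81 - 8 ≡ 4; y = λ·(8 - 4) - 9 ≡ 4. → (4, 4)
5P: (4, 4) + (0, 6). λ = (6 - 4)/(0 - 4) ≡ 2/19 mod 23. 19⁻¹ ≡ 17 (mod 23) since 19·17 = 323 ≡ 1, so λ ≡ 11.
  x = λ² - 4 - 0 = 121 - 4 ≡ 2; y = λ·(4 - 2) - 4 ≡ 18. → (2, 18)
6P: (2, 18) + (0, 6). λ = (6 - 18)/(0 - 2) ≡ 11/21 mod 23. 21⁻¹ ≡ 11 (mod 23) since 21·11 = 231 ≡ 1, so λ ≡ 6.
  x = λ² - 2 - 0 = 36 - 2 ≡ 11; y = λ·(2 - 11) - 18 ≡ 20. → (11, 20)
7P: (11, 20) + (0, 6). λ = (6 - 20)/(0 - 11) ≡ 9/12 mod 23. 12⁻¹ ≡ 2 (mod 23) since 12·2 = 24 ≡ 1, so λ ≡ 18.
  x = λ² - 11 - 0 = 324 - 11 ≡ 14; y = λ·(11 - 14) - 20 ≡ 18. → (14, 18)
8P: (14, 18) + (0, 6). λ = (6 - 18)/(0 - 14) ≡ 11/9 mod 23. 9⁻¹ ≡ 18 (mod 23), so λ ≡ 14.
  x = λ² - 14 - 0 = 196 - 14 ≡ 21; y = λ·(14 - 21) - 18 ≡ 22. → (21, 22)

(21, 22)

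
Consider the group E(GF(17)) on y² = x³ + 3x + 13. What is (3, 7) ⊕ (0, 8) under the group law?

(3, 7) + (0, 8). λ = (8 - 7)/(0 - 3) ≡ 1/14 mod 17. 14⁻¹ ≡ 11 (mod 17), so λ ≡ 11.
  x = λ² - 3 - 0 = 121 - 3 ≡ 16; y = λ·(3 - 16) - 7 ≡ 3. → (16, 3)

(16, 3)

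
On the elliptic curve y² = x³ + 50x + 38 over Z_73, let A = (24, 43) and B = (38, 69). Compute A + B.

(7, 72)

(24, 43) + (38, 69). λ = (69 - 43)/(38 - 24) ≡ 26/14 mod 73. 14⁻¹ ≡ 47 (mod 73), so λ ≡ 54.
  x = λ² - 24 - 38 = 2916 - 62 ≡ 7; y = λ·(24 - 7) - 43 ≡ 72. → (7, 72)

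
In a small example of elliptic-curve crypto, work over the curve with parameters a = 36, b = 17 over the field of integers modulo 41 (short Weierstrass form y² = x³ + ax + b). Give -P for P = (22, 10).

(22, 31)

-(22, 10) = (22, -10 mod 41) = (22, 31).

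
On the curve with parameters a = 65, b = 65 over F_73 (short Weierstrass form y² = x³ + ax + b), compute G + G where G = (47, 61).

(53, 6)

tangent at (47, 61): λ = (3·47² + 65)/(2·61) ≡ 49/49. 49⁻¹ ≡ 3 (mod 73), so λ ≡ 49·3 ≡ 1.
  x = λ² - 47 - 47 = 1 - 94 ≡ 53; y = λ·(47 - 53) - 61 ≡ 6. → (53, 6)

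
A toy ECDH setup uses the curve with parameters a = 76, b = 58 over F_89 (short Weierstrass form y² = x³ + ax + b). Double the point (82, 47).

tangent at (82, 47): λ = (3·82² + 76)/(2·47) ≡ 45/5. 5⁻¹ ≡ 18 (mod 89) since 5·18 = 90 ≡ 1, so λ ≡ 45·18 ≡ 9.
  x = λ² - 82 - 82 = 81 - 164 ≡ 6; y = λ·(82 - 6) - 47 ≡ 14. → (6, 14)

(6, 14)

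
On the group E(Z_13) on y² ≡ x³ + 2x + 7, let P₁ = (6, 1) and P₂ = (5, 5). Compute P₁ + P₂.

(5, 8)

(6, 1) + (5, 5). λ = (5 - 1)/(5 - 6) ≡ 4/12 mod 13. 12⁻¹ ≡ 12 (mod 13), so λ ≡ 9.
  x = λ² - 6 - 5 = 81 - 11 ≡ 5; y = λ·(6 - 5) - 1 ≡ 8. → (5, 8)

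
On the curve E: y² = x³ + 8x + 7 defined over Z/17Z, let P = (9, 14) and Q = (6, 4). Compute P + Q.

(15, 0)

(9, 14) + (6, 4). λ = (4 - 14)/(6 - 9) ≡ 7/14 mod 17. 14⁻¹ ≡ 11 (mod 17), so λ ≡ 9.
  x = λ² - 9 - 6 = 81 - 15 ≡ 15; y = λ·(9 - 15) - 14 ≡ 0. → (15, 0)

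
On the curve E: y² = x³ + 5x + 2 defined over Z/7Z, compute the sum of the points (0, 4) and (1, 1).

(1, 6)

(0, 4) + (1, 1). λ = (1 - 4)/(1 - 0) ≡ 4/1 mod 7. 1⁻¹ ≡ 1 (mod 7) since 1·1 = 1 ≡ 1, so λ ≡ 4.
  x = λ² - 0 - 1 = 16 - 1 ≡ 1; y = λ·(0 - 1) - 4 ≡ 6. → (1, 6)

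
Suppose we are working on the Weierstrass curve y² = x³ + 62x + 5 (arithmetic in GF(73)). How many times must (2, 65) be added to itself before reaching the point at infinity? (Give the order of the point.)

9

2P: tangent at (2, 65): λ = (3·2² + 62)/(2·65) ≡ 1/57. 57⁻¹ ≡ 41 (mod 73) since 57·41 = 2337 ≡ 1, so λ ≡ 1·41 ≡ 41.
  x = λ² - 2 - 2 = 1681 - 4 ≡ 71; y = λ·(2 - 71) - 65 ≡ 26. → (71, 26)
3P: (71, 26) + (2, 65). λ = (65 - 26)/(2 - 71) ≡ 39/4 mod 73. 4⁻¹ ≡ 55 (mod 73) since 4·55 = 220 ≡ 1, so λ ≡ 28.
  x = λ² - 71 - 2 = 784 - 73 ≡ 54; y = λ·(71 - 54) - 26 ≡ 12. → (54, 12)
4P: (54, 12) + (2, 65). λ = (65 - 12)/(2 - 54) ≡ 53/21 mod 73. 21⁻¹ ≡ 7 (mod 73), so λ ≡ 6.
  x = λ² - 54 - 2 = 36 - 56 ≡ 53; y = λ·(54 - 53) - 12 ≡ 67. → (53, 67)
5P: (53, 67) + (2, 65). λ = (65 - 67)/(2 - 53) ≡ 71/22 mod 73. 22⁻¹ ≡ 10 (mod 73), so λ ≡ 53.
  x = λ² - 53 - 2 = 2809 - 55 ≡ 53; y = λ·(53 - 53) - 67 ≡ 6. → (53, 6)
6P: (53, 6) + (2, 65). λ = (65 - 6)/(2 - 53) ≡ 59/22 mod 73. 22⁻¹ ≡ 10 (mod 73) since 22·10 = 220 ≡ 1, so λ ≡ 6.
  x = λ² - 53 - 2 = 36 - 55 ≡ 54; y = λ·(53 - 54) - 6 ≡ 61. → (54, 61)
7P: (54, 61) + (2, 65). λ = (65 - 61)/(2 - 54) ≡ 4/21 mod 73. 21⁻¹ ≡ 7 (mod 73) since 21·7 = 147 ≡ 1, so λ ≡ 28.
  x = λ² - 54 - 2 = 784 - 56 ≡ 71; y = λ·(54 - 71) - 61 ≡ 47. → (71, 47)
8P: (71, 47) + (2, 65). λ = (65 - 47)/(2 - 71) ≡ 18/4 mod 73. 4⁻¹ ≡ 55 (mod 73), so λ ≡ 41.
  x = λ² - 71 - 2 = 1681 - 73 ≡ 2; y = λ·(71 - 2) - 47 ≡ 8. → (2, 8)
9P: (2, 8) + (2, 65): same x and y₁ ≡ -y₂, so the sum is the point at infinity.
9P = the point at infinity, so the order is 9.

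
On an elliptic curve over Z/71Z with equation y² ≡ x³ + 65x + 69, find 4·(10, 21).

(70, 43)

Write P = (10, 21).
Repeated addition: build up to 4P.
2P: tangent at (10, 21): λ = (3·10² + 65)/(2·21) ≡ 10/42. 42⁻¹ ≡ 22 (mod 71), so λ ≡ 10·22 ≡ 7.
  x = λ² - 10 - 10 = 49 - 20 ≡ 29; y = λ·(10 - 29) - 21 ≡ 59. → (29, 59)
3P: (29, 59) + (10, 21). λ = (21 - 59)/(10 - 29) ≡ 33/52 mod 71. 52⁻¹ ≡ 56 (mod 71), so λ ≡ 2.
  x = λ² - 29 - 10 = 4 - 39 ≡ 36; y = λ·(29 - 36) - 59 ≡ 69. → (36, 69)
4P: (36, 69) + (10, 21). λ = (21 - 69)/(10 - 36) ≡ 23/45 mod 71. 45⁻¹ ≡ 30 (mod 71) since 45·30 = 1350 ≡ 1, so λ ≡ 51.
  x = λ² - 36 - 10 = 2601 - 46 ≡ 70; y = λ·(36 - 70) - 69 ≡ 43. → (70, 43)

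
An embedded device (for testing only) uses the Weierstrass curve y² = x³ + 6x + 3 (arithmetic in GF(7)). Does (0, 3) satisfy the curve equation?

no

y² = 3² ≡ 2; x³ + 6x + 3 = 3 ≡ 3 (mod 7). 2 ≠ 3.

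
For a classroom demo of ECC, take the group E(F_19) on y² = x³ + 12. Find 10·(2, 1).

(10, 10)

Write G = (2, 1).
Repeated addition: build up to 10G.
2G: tangent at (2, 1): λ = (3·2² + 0)/(2·1) ≡ 12/2. 2⁻¹ ≡ 10 (mod 19) since 2·10 = 20 ≡ 1, so λ ≡ 12·10 ≡ 6.
  x = λ² - 2 - 2 = 36 - 4 ≡ 13; y = λ·(2 - 13) - 1 ≡ 9. → (13, 9)
3G: (13, 9) + (2, 1). λ = (1 - 9)/(2 - 13) ≡ 11/8 mod 19. 8⁻¹ ≡ 12 (mod 19), so λ ≡ 18.
  x = λ² - 13 - 2 = 324 - 15 ≡ 5; y = λ·(13 - 5) - 9 ≡ 2. → (5, 2)
4G: (5, 2) + (2, 1). λ = (1 - 2)/(2 - 5) ≡ 18/16 mod 19. 16⁻¹ ≡ 6 (mod 19) since 16·6 = 96 ≡ 1, so λ ≡ 13.
  x = λ² - 5 - 2 = 169 - 7 ≡ 10; y = λ·(5 - 10) - 2 ≡ 9. → (10, 9)
5G: (10, 9) + (2, 1). λ = (1 - 9)/(2 - 10) ≡ 11/11 mod 19. 11⁻¹ ≡ 7 (mod 19) since 11·7 = 77 ≡ 1, so λ ≡ 1.
  x = λ² - 10 - 2 = 1 - 12 ≡ 8; y = λ·(10 - 8) - 9 ≡ 12. → (8, 12)
6G: (8, 12) + (2, 1). λ = (1 - 12)/(2 - 8) ≡ 8/13 mod 19. 13⁻¹ ≡ 3 (mod 19), so λ ≡ 5.
  x = λ² - 8 - 2 = 25 - 10 ≡ 15; y = λ·(8 - 15) - 12 ≡ 10. → (15, 10)
7G: (15, 10) + (2, 1). λ = (1 - 10)/(2 - 15) ≡ 10/6 mod 19. 6⁻¹ ≡ 16 (mod 19), so λ ≡ 8.
  x = λ² - 15 - 2 = 64 - 17 ≡ 9; y = λ·(15 - 9) - 10 ≡ 0. → (9, 0)
8G: (9, 0) + (2, 1). λ = (1 - 0)/(2 - 9) ≡ 1/12 mod 19. 12⁻¹ ≡ 8 (mod 19), so λ ≡ 8.
  x = λ² - 9 - 2 = 64 - 11 ≡ 15; y = λ·(9 - 15) - 0 ≡ 9. → (15, 9)
9G: (15, 9) + (2, 1). λ = (1 - 9)/(2 - 15) ≡ 11/6 mod 19. 6⁻¹ ≡ 16 (mod 19) since 6·16 = 96 ≡ 1, so λ ≡ 5.
  x = λ² - 15 - 2 = 25 - 17 ≡ 8; y = λ·(15 - 8) - 9 ≡ 7. → (8, 7)
10G: (8, 7) + (2, 1). λ = (1 - 7)/(2 - 8) ≡ 13/13 mod 19. 13⁻¹ ≡ 3 (mod 19), so λ ≡ 1.
  x = λ² - 8 - 2 = 1 - 10 ≡ 10; y = λ·(8 - 10) - 7 ≡ 10. → (10, 10)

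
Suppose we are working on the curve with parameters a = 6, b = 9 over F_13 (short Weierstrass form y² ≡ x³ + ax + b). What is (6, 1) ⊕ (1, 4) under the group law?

(6, 1) + (1, 4). λ = (4 - 1)/(1 - 6) ≡ 3/8 mod 13. 8⁻¹ ≡ 5 (mod 13) since 8·5 = 40 ≡ 1, so λ ≡ 2.
  x = λ² - 6 - 1 = 4 - 7 ≡ 10; y = λ·(6 - 10) - 1 ≡ 4. → (10, 4)

(10, 4)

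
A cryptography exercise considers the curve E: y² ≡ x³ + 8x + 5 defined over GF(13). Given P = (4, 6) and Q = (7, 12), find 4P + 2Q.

First 4P:
Repeated addition: build up to 4P.
2P: tangent at (4, 6): λ = (3·4² + 8)/(2·6) ≡ 4/12. 12⁻¹ ≡ 12 (mod 13) since 12·12 = 144 ≡ 1, so λ ≡ 4·12 ≡ 9.
  x = λ² - 4 - 4 = 81 - 8 ≡ 8; y = λ·(4 - 8) - 6 ≡ 10. → (8, 10)
3P: (8, 10) + (4, 6). λ = (6 - 10)/(4 - 8) ≡ 9/9 mod 13. 9⁻¹ ≡ 3 (mod 13) since 9·3 = 27 ≡ 1, so λ ≡ 1.
  x = λ² - 8 - 4 = 1 - 12 ≡ 2; y = λ·(8 - 2) - 10 ≡ 9. → (2, 9)
4P: (2, 9) + (4, 6). λ = (6 - 9)/(4 - 2) ≡ 10/2 mod 13. 2⁻¹ ≡ 7 (mod 13), so λ ≡ 5.
  x = λ² - 2 - 4 = 25 - 6 ≡ 6; y = λ·(2 - 6) - 9 ≡ 10. → (6, 10)
4P = (6, 10).
Next 2Q:
Repeated addition: build up to 2Q.
2Q: tangent at (7, 12): λ = (3·7² + 8)/(2·12) ≡ 12/11. 11⁻¹ ≡ 6 (mod 13), so λ ≡ 12·6 ≡ 7.
  x = λ² - 7 - 7 = 49 - 14 ≡ 9; y = λ·(7 - 9) - 12 ≡ 0. → (9, 0)
2Q = (9, 0).
Finally 4P + 2Q:
(6, 10) + (9, 0). λ = (0 - 10)/(9 - 6) ≡ 3/3 mod 13. 3⁻¹ ≡ 9 (mod 13), so λ ≡ 1.
  x = λ² - 6 - 9 = 1 - 15 ≡ 12; y = λ·(6 - 12) - 10 ≡ 10. → (12, 10)

(12, 10)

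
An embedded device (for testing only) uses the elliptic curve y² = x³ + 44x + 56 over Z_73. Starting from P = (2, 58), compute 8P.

Double-and-add on 8 = (1000)₂. Start with P = (2, 58) for the leading 1-bit.
double: tangent at (2, 58): λ = (3·2² + 44)/(2·58) ≡ 56/43. 43⁻¹ ≡ 17 (mod 73), so λ ≡ 56·17 ≡ 3.
  x = λ² - 2 - 2 = 9 - 4 ≡ 5; y = λ·(2 - 5) - 58 ≡ 6. → (5, 6)
double: tangent at (5, 6): λ = (3·5² + 44)/(2·6) ≡ 46/12. 12⁻¹ ≡ 67 (mod 73), so λ ≡ 46·67 ≡ 16.
  x = λ² - 5 - 5 = 256 - 10 ≡ 27; y = λ·(5 - 27) - 6 ≡ 7. → (27, 7)
double: tangent at (27, 7): λ = (3·27² + 44)/(2·7) ≡ 41/14. 14⁻¹ ≡ 47 (mod 73), so λ ≡ 41·47 ≡ 29.
  x = λ² - 27 - 27 = 841 - 54 ≡ 57; y = λ·(27 - 57) - 7 ≡ 72. → (57, 72)

(57, 72)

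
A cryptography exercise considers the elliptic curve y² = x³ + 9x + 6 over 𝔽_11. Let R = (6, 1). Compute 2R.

(3, 4)

tangent at (6, 1): λ = (3·6² + 9)/(2·1) ≡ 7/2. 2⁻¹ ≡ 6 (mod 11), so λ ≡ 7·6 ≡ 9.
  x = λ² - 6 - 6 = 81 - 12 ≡ 3; y = λ·(6 - 3) - 1 ≡ 4. → (3, 4)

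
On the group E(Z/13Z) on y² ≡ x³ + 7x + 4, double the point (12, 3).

(12, 10)

tangent at (12, 3): λ = (3·12² + 7)/(2·3) ≡ 10/6. 6⁻¹ ≡ 11 (mod 13), so λ ≡ 10·11 ≡ 6.
  x = λ² - 12 - 12 = 36 - 24 ≡ 12; y = λ·(12 - 12) - 3 ≡ 10. → (12, 10)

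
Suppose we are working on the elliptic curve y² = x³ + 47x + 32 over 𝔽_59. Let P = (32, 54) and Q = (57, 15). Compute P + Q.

(32, 5)

(32, 54) + (57, 15). λ = (15 - 54)/(57 - 32) ≡ 20/25 mod 59. 25⁻¹ ≡ 26 (mod 59), so λ ≡ 48.
  x = λ² - 32 - 57 = 2304 - 89 ≡ 32; y = λ·(32 - 32) - 54 ≡ 5. → (32, 5)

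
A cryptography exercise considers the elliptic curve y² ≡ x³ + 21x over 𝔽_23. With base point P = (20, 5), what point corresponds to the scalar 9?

(20, 5)

Double-and-add on 9 = (1001)₂. Start with P = (20, 5) for the leading 1-bit.
double: tangent at (20, 5): λ = (3·20² + 21)/(2·5) ≡ 2/10. 10⁻¹ ≡ 7 (mod 23) since 10·7 = 70 ≡ 1, so λ ≡ 2·7 ≡ 14.
  x = λ² - 20 - 20 = 196 - 40 ≡ 18; y = λ·(20 - 18) - 5 ≡ 0. → (18, 0)
double: (18, 0) + (18, 0): same x and y₁ ≡ -y₂, so the sum is the point at infinity.
double: the point at infinity + the point at infinity = the point at infinity (identity).
add P: the point at infinity + (20, 5) = (20, 5) (identity).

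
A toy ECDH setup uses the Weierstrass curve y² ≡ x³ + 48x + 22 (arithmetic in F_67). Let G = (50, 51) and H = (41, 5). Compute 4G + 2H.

(17, 18)

First 4G:
Double-and-add on 4 = (100)₂. Start with G = (50, 51) for the leading 1-bit.
double: tangent at (50, 51): λ = (3·50² + 48)/(2·51) ≡ 44/35. 35⁻¹ ≡ 23 (mod 67), so λ ≡ 44·23 ≡ 7.
  x = λ² - 50 - 50 = 49 - 100 ≡ 16; y = λ·(50 - 16) - 51 ≡ 53. → (16, 53)
double: tangent at (16, 53): λ = (3·16² + 48)/(2·53) ≡ 12/39. 39⁻¹ ≡ 55 (mod 67), so λ ≡ 12·55 ≡ 57.
  x = λ² - 16 - 16 = 3249 - 32 ≡ 1; y = λ·(16 - 1) - 53 ≡ 65. → (1, 65)
4G = (1, 65).
Next 2H:
Repeated addition: build up to 2H.
2H: tangent at (41, 5): λ = (3·41² + 48)/(2·5) ≡ 66/10. 10⁻¹ ≡ 47 (mod 67) since 10·47 = 470 ≡ 1, so λ ≡ 66·47 ≡ 20.
  x = λ² - 41 - 41 = 400 - 82 ≡ 50; y = λ·(41 - 50) - 5 ≡ 16. → (50, 16)
2H = (50, 16).
Finally 4G + 2H:
(1, 65) + (50, 16). λ = (16 - 65)/(50 - 1) ≡ 18/49 mod 67. 49⁻¹ ≡ 26 (mod 67), so λ ≡ 66.
  x = λ² - 1 - 50 = 4356 - 51 ≡ 17; y = λ·(1 - 17) - 65 ≡ 18. → (17, 18)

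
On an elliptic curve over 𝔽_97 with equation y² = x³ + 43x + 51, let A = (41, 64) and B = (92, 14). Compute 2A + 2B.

(84, 37)

First 2A:
Repeated addition: build up to 2A.
2A: tangent at (41, 64): λ = (3·41² + 43)/(2·64) ≡ 42/31. 31⁻¹ ≡ 72 (mod 97), so λ ≡ 42·72 ≡ 17.
  x = λ² - 41 - 41 = 289 - 82 ≡ 13; y = λ·(41 - 13) - 64 ≡ 24. → (13, 24)
2A = (13, 24).
Next 2B:
Repeated addition: build up to 2B.
2B: tangent at (92, 14): λ = (3·92² + 43)/(2·14) ≡ 21/28. 28⁻¹ ≡ 52 (mod 97), so λ ≡ 21·52 ≡ 25.
  x = λ² - 92 - 92 = 625 - 184 ≡ 53; y = λ·(92 - 53) - 14 ≡ 88. → (53, 88)
2B = (53, 88).
Finally 2A + 2B:
(13, 24) + (53, 88). λ = (88 - 24)/(53 - 13) ≡ 64/40 mod 97. 40⁻¹ ≡ 17 (mod 97) since 40·17 = 680 ≡ 1, so λ ≡ 21.
  x = λ² - 13 - 53 = 441 - 66 ≡ 84; y = λ·(13 - 84) - 24 ≡ 37. → (84, 37)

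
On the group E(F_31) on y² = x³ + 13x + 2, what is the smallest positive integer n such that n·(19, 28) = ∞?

2P: tangent at (19, 28): λ = (3·19² + 13)/(2·28) ≡ 11/25. 25⁻¹ ≡ 5 (mod 31), so λ ≡ 11·5 ≡ 24.
  x = λ² - 19 - 19 = 576 - 38 ≡ 11; y = λ·(19 - 11) - 28 ≡ 9. → (11, 9)
3P: (11, 9) + (19, 28). λ = (28 - 9)/(19 - 11) ≡ 19/8 mod 31. 8⁻¹ ≡ 4 (mod 31), so λ ≡ 14.
  x = λ² - 11 - 19 = 196 - 30 ≡ 11; y = λ·(11 - 11) - 9 ≡ 22. → (11, 22)
4P: (11, 22) + (19, 28). λ = (28 - 22)/(19 - 11) ≡ 6/8 mod 31. 8⁻¹ ≡ 4 (mod 31), so λ ≡ 24.
  x = λ² - 11 - 19 = 576 - 30 ≡ 19; y = λ·(11 - 19) - 22 ≡ 3. → (19, 3)
5P: (19, 3) + (19, 28): same x and y₁ ≡ -y₂, so the sum is ∞.
5P = ∞, so the order is 5.

5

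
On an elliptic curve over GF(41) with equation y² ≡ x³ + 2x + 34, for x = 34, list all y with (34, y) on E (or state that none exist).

x³ + 2x + 34 = 39406 ≡ 5 (mod 41).
Square roots of 5 mod 41: 13 and 28 (since 13² = 169 ≡ 5).

13, 28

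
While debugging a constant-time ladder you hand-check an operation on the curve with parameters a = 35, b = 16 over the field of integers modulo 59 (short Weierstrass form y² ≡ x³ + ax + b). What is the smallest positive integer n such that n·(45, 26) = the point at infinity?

7

2P: tangent at (45, 26): λ = (3·45² + 35)/(2·26) ≡ 33/52. 52⁻¹ ≡ 42 (mod 59) since 52·42 = 2184 ≡ 1, so λ ≡ 33·42 ≡ 29.
  x = λ² - 45 - 45 = 841 - 90 ≡ 43; y = λ·(45 - 43) - 26 ≡ 32. → (43, 32)
3P: (43, 32) + (45, 26). λ = (26 - 32)/(45 - 43) ≡ 53/2 mod 59. 2⁻¹ ≡ 30 (mod 59), so λ ≡ 56.
  x = λ² - 43 - 45 = 3136 - 88 ≡ 39; y = λ·(43 - 39) - 32 ≡ 15. → (39, 15)
4P: (39, 15) + (45, 26). λ = (26 - 15)/(45 - 39) ≡ 11/6 mod 59. 6⁻¹ ≡ 10 (mod 59) since 6·10 = 60 ≡ 1, so λ ≡ 51.
  x = λ² - 39 - 45 = 2601 - 84 ≡ 39; y = λ·(39 - 39) - 15 ≡ 44. → (39, 44)
5P: (39, 44) + (45, 26). λ = (26 - 44)/(45 - 39) ≡ 41/6 mod 59. 6⁻¹ ≡ 10 (mod 59) since 6·10 = 60 ≡ 1, so λ ≡ 56.
  x = λ² - 39 - 45 = 3136 - 84 ≡ 43; y = λ·(39 - 43) - 44 ≡ 27. → (43, 27)
6P: (43, 27) + (45, 26). λ = (26 - 27)/(45 - 43) ≡ 58/2 mod 59. 2⁻¹ ≡ 30 (mod 59), so λ ≡ 29.
  x = λ² - 43 - 45 = 841 - 88 ≡ 45; y = λ·(43 - 45) - 27 ≡ 33. → (45, 33)
7P: (45, 33) + (45, 26): same x and y₁ ≡ -y₂, so the sum is the point at infinity.
7P = the point at infinity, so the order is 7.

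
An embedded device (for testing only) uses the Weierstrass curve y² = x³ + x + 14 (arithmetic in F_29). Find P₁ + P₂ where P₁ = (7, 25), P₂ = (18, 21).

(13, 22)

(7, 25) + (18, 21). λ = (21 - 25)/(18 - 7) ≡ 25/11 mod 29. 11⁻¹ ≡ 8 (mod 29), so λ ≡ 26.
  x = λ² - 7 - 18 = 676 - 25 ≡ 13; y = λ·(7 - 13) - 25 ≡ 22. → (13, 22)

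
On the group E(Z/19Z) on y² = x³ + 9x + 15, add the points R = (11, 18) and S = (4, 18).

(11, 18) + (4, 18). λ = (18 - 18)/(4 - 11) ≡ 0/12 mod 19. 12⁻¹ ≡ 8 (mod 19) since 12·8 = 96 ≡ 1, so λ ≡ 0.
  x = λ² - 11 - 4 = 0 - 15 ≡ 4; y = λ·(11 - 4) - 18 ≡ 1. → (4, 1)

(4, 1)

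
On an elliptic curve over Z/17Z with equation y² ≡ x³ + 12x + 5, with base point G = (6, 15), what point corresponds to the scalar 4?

(1, 16)

Repeated addition: build up to 4G.
2G: tangent at (6, 15): λ = (3·6² + 12)/(2·15) ≡ 1/13. 13⁻¹ ≡ 4 (mod 17), so λ ≡ 1·4 ≡ 4.
  x = λ² - 6 - 6 = 16 - 12 ≡ 4; y = λ·(6 - 4) - 15 ≡ 10. → (4, 10)
3G: (4, 10) + (6, 15). λ = (15 - 10)/(6 - 4) ≡ 5/2 mod 17. 2⁻¹ ≡ 9 (mod 17) since 2·9 = 18 ≡ 1, so λ ≡ 11.
  x = λ² - 4 - 6 = 121 - 10 ≡ 9; y = λ·(4 - 9) - 10 ≡ 3. → (9, 3)
4G: (9, 3) + (6, 15). λ = (15 - 3)/(6 - 9) ≡ 12/14 mod 17. 14⁻¹ ≡ 11 (mod 17) since 14·11 = 154 ≡ 1, so λ ≡ 13.
  x = λ² - 9 - 6 = 169 - 15 ≡ 1; y = λ·(9 - 1) - 3 ≡ 16. → (1, 16)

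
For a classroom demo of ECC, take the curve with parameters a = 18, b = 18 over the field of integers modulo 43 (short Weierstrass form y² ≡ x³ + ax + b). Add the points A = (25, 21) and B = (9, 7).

(40, 25)

(25, 21) + (9, 7). λ = (7 - 21)/(9 - 25) ≡ 29/27 mod 43. 27⁻¹ ≡ 8 (mod 43), so λ ≡ 17.
  x = λ² - 25 - 9 = 289 - 34 ≡ 40; y = λ·(25 - 40) - 21 ≡ 25. → (40, 25)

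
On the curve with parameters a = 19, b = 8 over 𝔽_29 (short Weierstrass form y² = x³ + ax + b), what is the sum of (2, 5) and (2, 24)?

O

The two points share x = 2 and their y-coordinates satisfy 5 + 24 ≡ 0 (mod 29), so they are inverses. Their sum is O.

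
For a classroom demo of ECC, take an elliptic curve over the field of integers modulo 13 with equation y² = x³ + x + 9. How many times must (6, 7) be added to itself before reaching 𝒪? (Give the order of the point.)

2P: tangent at (6, 7): λ = (3·6² + 1)/(2·7) ≡ 5/1. 1⁻¹ ≡ 1 (mod 13) since 1·1 = 1 ≡ 1, so λ ≡ 5·1 ≡ 5.
  x = λ² - 6 - 6 = 25 - 12 ≡ 0; y = λ·(6 - 0) - 7 ≡ 10. → (0, 10)
3P: (0, 10) + (6, 7). λ = (7 - 10)/(6 - 0) ≡ 10/6 mod 13. 6⁻¹ ≡ 11 (mod 13) since 6·11 = 66 ≡ 1, so λ ≡ 6.
  x = λ² - 0 - 6 = 36 - 6 ≡ 4; y = λ·(0 - 4) - 10 ≡ 5. → (4, 5)
4P: (4, 5) + (6, 7). λ = (7 - 5)/(6 - 4) ≡ 2/2 mod 13. 2⁻¹ ≡ 7 (mod 13), so λ ≡ 1.
  x = λ² - 4 - 6 = 1 - 10 ≡ 4; y = λ·(4 - 4) - 5 ≡ 8. → (4, 8)
5P: (4, 8) + (6, 7). λ = (7 - 8)/(6 - 4) ≡ 12/2 mod 13. 2⁻¹ ≡ 7 (mod 13), so λ ≡ 6.
  x = λ² - 4 - 6 = 36 - 10 ≡ 0; y = λ·(4 - 0) - 8 ≡ 3. → (0, 3)
6P: (0, 3) + (6, 7). λ = (7 - 3)/(6 - 0) ≡ 4/6 mod 13. 6⁻¹ ≡ 11 (mod 13) since 6·11 = 66 ≡ 1, so λ ≡ 5.
  x = λ² - 0 - 6 = 25 - 6 ≡ 6; y = λ·(0 - 6) - 3 ≡ 6. → (6, 6)
7P: (6, 6) + (6, 7): same x and y₁ ≡ -y₂, so the sum is 𝒪.
7P = 𝒪, so the order is 7.

7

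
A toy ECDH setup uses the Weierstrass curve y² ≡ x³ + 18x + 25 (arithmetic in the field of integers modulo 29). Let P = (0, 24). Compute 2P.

tangent at (0, 24): λ = (3·0² + 18)/(2·24) ≡ 18/19. 19⁻¹ ≡ 26 (mod 29), so λ ≡ 18·26 ≡ 4.
  x = λ² - 0 - 0 = 16 - 0 ≡ 16; y = λ·(0 - 16) - 24 ≡ 28. → (16, 28)

(16, 28)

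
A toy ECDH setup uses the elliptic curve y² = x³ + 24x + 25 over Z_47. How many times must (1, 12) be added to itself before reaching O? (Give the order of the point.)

10

2P: tangent at (1, 12): λ = (3·1² + 24)/(2·12) ≡ 27/24. 24⁻¹ ≡ 2 (mod 47), so λ ≡ 27·2 ≡ 7.
  x = λ² - 1 - 1 = 49 - 2 ≡ 0; y = λ·(1 - 0) - 12 ≡ 42. → (0, 42)
3P: (0, 42) + (1, 12). λ = (12 - 42)/(1 - 0) ≡ 17/1 mod 47. 1⁻¹ ≡ 1 (mod 47) since 1·1 = 1 ≡ 1, so λ ≡ 17.
  x = λ² - 0 - 1 = 289 - 1 ≡ 6; y = λ·(0 - 6) - 42 ≡ 44. → (6, 44)
4P: (6, 44) + (1, 12). λ = (12 - 44)/(1 - 6) ≡ 15/42 mod 47. 42⁻¹ ≡ 28 (mod 47) since 42·28 = 1176 ≡ 1, so λ ≡ 44.
  x = λ² - 6 - 1 = 1936 - 7 ≡ 2; y = λ·(6 - 2) - 44 ≡ 38. → (2, 38)
5P: (2, 38) + (1, 12). λ = (12 - 38)/(1 - 2) ≡ 21/46 mod 47. 46⁻¹ ≡ 46 (mod 47), so λ ≡ 26.
  x = λ² - 2 - 1 = 676 - 3 ≡ 15; y = λ·(2 - 15) - 38 ≡ 0. → (15, 0)
6P: (15, 0) + (1, 12). λ = (12 - 0)/(1 - 15) ≡ 12/33 mod 47. 33⁻¹ ≡ 10 (mod 47), so λ ≡ 26.
  x = λ² - 15 - 1 = 676 - 16 ≡ 2; y = λ·(15 - 2) - 0 ≡ 9. → (2, 9)
7P: (2, 9) + (1, 12). λ = (12 - 9)/(1 - 2) ≡ 3/46 mod 47. 46⁻¹ ≡ 46 (mod 47), so λ ≡ 44.
  x = λ² - 2 - 1 = 1936 - 3 ≡ 6; y = λ·(2 - 6) - 9 ≡ 3. → (6, 3)
8P: (6, 3) + (1, 12). λ = (12 - 3)/(1 - 6) ≡ 9/42 mod 47. 42⁻¹ ≡ 28 (mod 47), so λ ≡ 17.
  x = λ² - 6 - 1 = 289 - 7 ≡ 0; y = λ·(6 - 0) - 3 ≡ 5. → (0, 5)
9P: (0, 5) + (1, 12). λ = (12 - 5)/(1 - 0) ≡ 7/1 mod 47. 1⁻¹ ≡ 1 (mod 47) since 1·1 = 1 ≡ 1, so λ ≡ 7.
  x = λ² - 0 - 1 = 49 - 1 ≡ 1; y = λ·(0 - 1) - 5 ≡ 35. → (1, 35)
10P: (1, 35) + (1, 12): same x and y₁ ≡ -y₂, so the sum is O.
10P = O, so the order is 10.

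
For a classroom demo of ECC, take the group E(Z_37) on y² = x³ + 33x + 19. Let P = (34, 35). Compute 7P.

Double-and-add on 7 = (111)₂. Start with P = (34, 35) for the leading 1-bit.
double: tangent at (34, 35): λ = (3·34² + 33)/(2·35) ≡ 23/33. 33⁻¹ ≡ 9 (mod 37), so λ ≡ 23·9 ≡ 22.
  x = λ² - 34 - 34 = 484 - 68 ≡ 9; y = λ·(34 - 9) - 35 ≡ 34. → (9, 34)
add P: (9, 34) + (34, 35). λ = (35 - 34)/(34 - 9) ≡ 1/25 mod 37. 25⁻¹ ≡ 3 (mod 37) since 25·3 = 75 ≡ 1, so λ ≡ 3.
  x = λ² - 9 - 34 = 9 - 43 ≡ 3; y = λ·(9 - 3) - 34 ≡ 21. → (3, 21)
double: tangent at (3, 21): λ = (3·3² + 33)/(2·21) ≡ 23/5. 5⁻¹ ≡ 15 (mod 37), so λ ≡ 23·15 ≡ 12.
  x = λ² - 3 - 3 = 144 - 6 ≡ 27; y = λ·(3 - 27) - 21 ≡ 24. → (27, 24)
add P: (27, 24) + (34, 35). λ = (35 - 24)/(34 - 27) ≡ 11/7 mod 37. 7⁻¹ ≡ 16 (mod 37), so λ ≡ 28.
  x = λ² - 27 - 34 = 784 - 61 ≡ 20; y = λ·(27 - 20) - 24 ≡ 24. → (20, 24)

(20, 24)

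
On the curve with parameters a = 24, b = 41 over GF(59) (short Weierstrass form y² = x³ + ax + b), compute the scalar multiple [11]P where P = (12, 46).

Double-and-add on 11 = (1011)₂. Start with P = (12, 46) for the leading 1-bit.
double: tangent at (12, 46): λ = (3·12² + 24)/(2·46) ≡ 43/33. 33⁻¹ ≡ 34 (mod 59) since 33·34 = 1122 ≡ 1, so λ ≡ 43·34 ≡ 46.
  x = λ² - 12 - 12 = 2116 - 24 ≡ 27; y = λ·(12 - 27) - 46 ≡ 31. → (27, 31)
double: tangent at (27, 31): λ = (3·27² + 24)/(2·31) ≡ 28/3. 3⁻¹ ≡ 20 (mod 59) since 3·20 = 60 ≡ 1, so λ ≡ 28·20 ≡ 29.
  x = λ² - 27 - 27 = 841 - 54 ≡ 20; y = λ·(27 - 20) - 31 ≡ 54. → (20, 54)
add P: (20, 54) + (12, 46). λ = (46 - 54)/(12 - 20) ≡ 51/51 mod 59. 51⁻¹ ≡ 22 (mod 59) since 51·22 = 1122 ≡ 1, so λ ≡ 1.
  x = λ² - 20 - 12 = 1 - 32 ≡ 28; y = λ·(20 - 28) - 54 ≡ 56. → (28, 56)
double: tangent at (28, 56): λ = (3·28² + 24)/(2·56) ≡ 16/53. 53⁻¹ ≡ 49 (mod 59), so λ ≡ 16·49 ≡ 17.
  x = λ² - 28 - 28 = 289 - 56 ≡ 56; y = λ·(28 - 56) - 56 ≡ 58. → (56, 58)
add P: (56, 58) + (12, 46). λ = (46 - 58)/(12 - 56) ≡ 47/15 mod 59. 15⁻¹ ≡ 4 (mod 59), so λ ≡ 11.
  x = λ² - 56 - 12 = 121 - 68 ≡ 53; y = λ·(56 - 53) - 58 ≡ 34. → (53, 34)

(53, 34)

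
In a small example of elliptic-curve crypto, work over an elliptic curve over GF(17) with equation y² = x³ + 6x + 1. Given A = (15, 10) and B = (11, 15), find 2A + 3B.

(13, 10)

First 2A:
Repeated addition: build up to 2A.
2A: tangent at (15, 10): λ = (3·15² + 6)/(2·10) ≡ 1/3. 3⁻¹ ≡ 6 (mod 17), so λ ≡ 1·6 ≡ 6.
  x = λ² - 15 - 15 = 36 - 30 ≡ 6; y = λ·(15 - 6) - 10 ≡ 10. → (6, 10)
2A = (6, 10).
Next 3B:
Repeated addition: build up to 3B.
2B: tangent at (11, 15): λ = (3·11² + 6)/(2·15) ≡ 12/13. 13⁻¹ ≡ 4 (mod 17), so λ ≡ 12·4 ≡ 14.
  x = λ² - 11 - 11 = 196 - 22 ≡ 4; y = λ·(11 - 4) - 15 ≡ 15. → (4, 15)
3B: (4, 15) + (11, 15). λ = (15 - 15)/(11 - 4) ≡ 0/7 mod 17. 7⁻¹ ≡ 5 (mod 17), so λ ≡ 0.
  x = λ² - 4 - 11 = 0 - 15 ≡ 2; y = λ·(4 - 2) - 15 ≡ 2. → (2, 2)
3B = (2, 2).
Finally 2A + 3B:
(6, 10) + (2, 2). λ = (2 - 10)/(2 - 6) ≡ 9/13 mod 17. 13⁻¹ ≡ 4 (mod 17) since 13·4 = 52 ≡ 1, so λ ≡ 2.
  x = λ² - 6 - 2 = 4 - 8 ≡ 13; y = λ·(6 - 13) - 10 ≡ 10. → (13, 10)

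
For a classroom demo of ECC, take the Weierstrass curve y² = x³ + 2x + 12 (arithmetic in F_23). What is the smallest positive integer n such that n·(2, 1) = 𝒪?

7

2P: tangent at (2, 1): λ = (3·2² + 2)/(2·1) ≡ 14/2. 2⁻¹ ≡ 12 (mod 23), so λ ≡ 14·12 ≡ 7.
  x = λ² - 2 - 2 = 49 - 4 ≡ 22; y = λ·(2 - 22) - 1 ≡ 20. → (22, 20)
3P: (22, 20) + (2, 1). λ = (1 - 20)/(2 - 22) ≡ 4/3 mod 23. 3⁻¹ ≡ 8 (mod 23), so λ ≡ 9.
  x = λ² - 22 - 2 = 81 - 24 ≡ 11; y = λ·(22 - 11) - 20 ≡ 10. → (11, 10)
4P: (11, 10) + (2, 1). λ = (1 - 10)/(2 - 11) ≡ 14/14 mod 23. 14⁻¹ ≡ 5 (mod 23) since 14·5 = 70 ≡ 1, so λ ≡ 1.
  x = λ² - 11 - 2 = 1 - 13 ≡ 11; y = λ·(11 - 11) - 10 ≡ 13. → (11, 13)
5P: (11, 13) + (2, 1). λ = (1 - 13)/(2 - 11) ≡ 11/14 mod 23. 14⁻¹ ≡ 5 (mod 23), so λ ≡ 9.
  x = λ² - 11 - 2 = 81 - 13 ≡ 22; y = λ·(11 - 22) - 13 ≡ 3. → (22, 3)
6P: (22, 3) + (2, 1). λ = (1 - 3)/(2 - 22) ≡ 21/3 mod 23. 3⁻¹ ≡ 8 (mod 23), so λ ≡ 7.
  x = λ² - 22 - 2 = 49 - 24 ≡ 2; y = λ·(22 - 2) - 3 ≡ 22. → (2, 22)
7P: (2, 22) + (2, 1): same x and y₁ ≡ -y₂, so the sum is 𝒪.
7P = 𝒪, so the order is 7.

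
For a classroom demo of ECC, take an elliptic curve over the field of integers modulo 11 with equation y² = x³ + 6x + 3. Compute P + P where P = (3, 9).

tangent at (3, 9): λ = (3·3² + 6)/(2·9) ≡ 0/7. 7⁻¹ ≡ 8 (mod 11), so λ ≡ 0·8 ≡ 0.
  x = λ² - 3 - 3 = 0 - 6 ≡ 5; y = λ·(3 - 5) - 9 ≡ 2. → (5, 2)

(5, 2)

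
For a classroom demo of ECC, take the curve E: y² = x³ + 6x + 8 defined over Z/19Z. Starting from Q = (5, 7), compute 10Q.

Double-and-add on 10 = (1010)₂. Start with Q = (5, 7) for the leading 1-bit.
double: tangent at (5, 7): λ = (3·5² + 6)/(2·7) ≡ 5/14. 14⁻¹ ≡ 15 (mod 19) since 14·15 = 210 ≡ 1, so λ ≡ 5·15 ≡ 18.
  x = λ² - 5 - 5 = 324 - 10 ≡ 10; y = λ·(5 - 10) - 7 ≡ 17. → (10, 17)
double: tangent at (10, 17): λ = (3·10² + 6)/(2·17) ≡ 2/15. 15⁻¹ ≡ 14 (mod 19), so λ ≡ 2·14 ≡ 9.
  x = λ² - 10 - 10 = 81 - 20 ≡ 4; y = λ·(10 - 4) - 17 ≡ 18. → (4, 18)
add Q: (4, 18) + (5, 7). λ = (7 - 18)/(5 - 4) ≡ 8/1 mod 19. 1⁻¹ ≡ 1 (mod 19), so λ ≡ 8.
  x = λ² - 4 - 5 = 64 - 9 ≡ 17; y = λ·(4 - 17) - 18 ≡ 11. → (17, 11)
double: tangent at (17, 11): λ = (3·17² + 6)/(2·11) ≡ 18/3. 3⁻¹ ≡ 13 (mod 19), so λ ≡ 18·13 ≡ 6.
  x = λ² - 17 - 17 = 36 - 34 ≡ 2; y = λ·(17 - 2) - 11 ≡ 3. → (2, 3)

(2, 3)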